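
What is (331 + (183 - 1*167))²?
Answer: 120409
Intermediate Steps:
(331 + (183 - 1*167))² = (331 + (183 - 167))² = (331 + 16)² = 347² = 120409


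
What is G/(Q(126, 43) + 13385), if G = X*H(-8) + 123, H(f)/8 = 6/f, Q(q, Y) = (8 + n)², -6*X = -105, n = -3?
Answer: 1/745 ≈ 0.0013423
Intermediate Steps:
X = 35/2 (X = -⅙*(-105) = 35/2 ≈ 17.500)
Q(q, Y) = 25 (Q(q, Y) = (8 - 3)² = 5² = 25)
H(f) = 48/f (H(f) = 8*(6/f) = 48/f)
G = 18 (G = 35*(48/(-8))/2 + 123 = 35*(48*(-⅛))/2 + 123 = (35/2)*(-6) + 123 = -105 + 123 = 18)
G/(Q(126, 43) + 13385) = 18/(25 + 13385) = 18/13410 = 18*(1/13410) = 1/745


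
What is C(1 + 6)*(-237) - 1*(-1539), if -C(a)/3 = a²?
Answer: 36378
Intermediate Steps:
C(a) = -3*a²
C(1 + 6)*(-237) - 1*(-1539) = -3*(1 + 6)²*(-237) - 1*(-1539) = -3*7²*(-237) + 1539 = -3*49*(-237) + 1539 = -147*(-237) + 1539 = 34839 + 1539 = 36378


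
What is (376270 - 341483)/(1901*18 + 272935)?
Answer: 34787/307153 ≈ 0.11326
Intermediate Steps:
(376270 - 341483)/(1901*18 + 272935) = 34787/(34218 + 272935) = 34787/307153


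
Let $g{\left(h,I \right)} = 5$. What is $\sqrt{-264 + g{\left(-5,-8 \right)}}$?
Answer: $i \sqrt{259} \approx 16.093 i$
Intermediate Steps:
$\sqrt{-264 + g{\left(-5,-8 \right)}} = \sqrt{-264 + 5} = \sqrt{-259} = i \sqrt{259}$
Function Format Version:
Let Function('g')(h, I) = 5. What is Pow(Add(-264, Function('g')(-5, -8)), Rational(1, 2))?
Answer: Mul(I, Pow(259, Rational(1, 2))) ≈ Mul(16.093, I)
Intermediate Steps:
Pow(Add(-264, Function('g')(-5, -8)), Rational(1, 2)) = Pow(Add(-264, 5), Rational(1, 2)) = Pow(-259, Rational(1, 2)) = Mul(I, Pow(259, Rational(1, 2)))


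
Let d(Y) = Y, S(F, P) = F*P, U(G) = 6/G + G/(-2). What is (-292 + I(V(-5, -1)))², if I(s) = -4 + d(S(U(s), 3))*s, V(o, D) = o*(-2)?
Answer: 183184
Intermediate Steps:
U(G) = 6/G - G/2 (U(G) = 6/G + G*(-½) = 6/G - G/2)
V(o, D) = -2*o
I(s) = -4 + s*(18/s - 3*s/2) (I(s) = -4 + ((6/s - s/2)*3)*s = -4 + (18/s - 3*s/2)*s = -4 + s*(18/s - 3*s/2))
(-292 + I(V(-5, -1)))² = (-292 + (14 - 3*(-2*(-5))²/2))² = (-292 + (14 - 3/2*10²))² = (-292 + (14 - 3/2*100))² = (-292 + (14 - 150))² = (-292 - 136)² = (-428)² = 183184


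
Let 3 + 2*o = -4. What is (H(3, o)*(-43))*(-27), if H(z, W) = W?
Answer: -8127/2 ≈ -4063.5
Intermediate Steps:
o = -7/2 (o = -3/2 + (1/2)*(-4) = -3/2 - 2 = -7/2 ≈ -3.5000)
(H(3, o)*(-43))*(-27) = -7/2*(-43)*(-27) = (301/2)*(-27) = -8127/2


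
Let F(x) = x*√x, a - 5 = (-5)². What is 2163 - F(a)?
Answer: 2163 - 30*√30 ≈ 1998.7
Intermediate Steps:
a = 30 (a = 5 + (-5)² = 5 + 25 = 30)
F(x) = x^(3/2)
2163 - F(a) = 2163 - 30^(3/2) = 2163 - 30*√30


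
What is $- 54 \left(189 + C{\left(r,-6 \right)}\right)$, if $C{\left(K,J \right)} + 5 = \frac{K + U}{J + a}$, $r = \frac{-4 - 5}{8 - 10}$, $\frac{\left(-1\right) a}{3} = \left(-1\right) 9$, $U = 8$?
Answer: $- \frac{69777}{7} \approx -9968.1$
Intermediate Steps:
$a = 27$ ($a = - 3 \left(\left(-1\right) 9\right) = \left(-3\right) \left(-9\right) = 27$)
$r = \frac{9}{2}$ ($r = - \frac{9}{-2} = \left(-9\right) \left(- \frac{1}{2}\right) = \frac{9}{2} \approx 4.5$)
$C{\left(K,J \right)} = -5 + \frac{8 + K}{27 + J}$ ($C{\left(K,J \right)} = -5 + \frac{K + 8}{J + 27} = -5 + \frac{8 + K}{27 + J}$)
$- 54 \left(189 + C{\left(r,-6 \right)}\right) = - 54 \left(189 + \frac{-127 + \frac{9}{2} - -30}{27 - 6}\right) = - 54 \left(189 + \frac{-127 + \frac{9}{2} + 30}{21}\right) = - 54 \left(189 + \frac{1}{21} \left(- \frac{185}{2}\right)\right) = - 54 \left(189 - \frac{185}{42}\right) = \left(-54\right) \frac{7753}{42} = - \frac{69777}{7}$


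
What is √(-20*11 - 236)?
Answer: 2*I*√114 ≈ 21.354*I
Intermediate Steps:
√(-20*11 - 236) = √(-220 - 236) = √(-456) = 2*I*√114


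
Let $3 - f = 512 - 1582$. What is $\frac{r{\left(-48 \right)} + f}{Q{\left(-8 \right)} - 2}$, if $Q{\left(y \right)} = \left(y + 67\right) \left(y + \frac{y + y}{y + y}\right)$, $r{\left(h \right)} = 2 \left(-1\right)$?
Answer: $- \frac{1071}{415} \approx -2.5807$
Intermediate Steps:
$r{\left(h \right)} = -2$
$Q{\left(y \right)} = \left(1 + y\right) \left(67 + y\right)$ ($Q{\left(y \right)} = \left(67 + y\right) \left(y + \frac{2 y}{2 y}\right) = \left(67 + y\right) \left(y + 2 y \frac{1}{2 y}\right) = \left(67 + y\right) \left(y + 1\right) = \left(67 + y\right) \left(1 + y\right) = \left(1 + y\right) \left(67 + y\right)$)
$f = 1073$ ($f = 3 - \left(512 - 1582\right) = 3 - -1070 = 3 + 1070 = 1073$)
$\frac{r{\left(-48 \right)} + f}{Q{\left(-8 \right)} - 2} = \frac{-2 + 1073}{\left(67 + \left(-8\right)^{2} + 68 \left(-8\right)\right) - 2} = \frac{1071}{\left(67 + 64 - 544\right) - 2} = \frac{1071}{-413 - 2} = \frac{1071}{-415} = 1071 \left(- \frac{1}{415}\right) = - \frac{1071}{415}$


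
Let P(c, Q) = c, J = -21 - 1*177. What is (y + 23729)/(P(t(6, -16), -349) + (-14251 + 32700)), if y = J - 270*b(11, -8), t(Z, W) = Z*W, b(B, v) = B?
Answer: 20561/18353 ≈ 1.1203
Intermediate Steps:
J = -198 (J = -21 - 177 = -198)
t(Z, W) = W*Z
y = -3168 (y = -198 - 270*11 = -198 - 2970 = -3168)
(y + 23729)/(P(t(6, -16), -349) + (-14251 + 32700)) = (-3168 + 23729)/(-16*6 + (-14251 + 32700)) = 20561/(-96 + 18449) = 20561/18353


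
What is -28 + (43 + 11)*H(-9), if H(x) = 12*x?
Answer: -5860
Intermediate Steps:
-28 + (43 + 11)*H(-9) = -28 + (43 + 11)*(12*(-9)) = -28 + 54*(-108) = -28 - 5832 = -5860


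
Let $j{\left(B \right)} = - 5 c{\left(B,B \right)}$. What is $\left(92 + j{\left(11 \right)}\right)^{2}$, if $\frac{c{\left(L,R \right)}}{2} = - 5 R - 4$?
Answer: $465124$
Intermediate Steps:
$c{\left(L,R \right)} = -8 - 10 R$ ($c{\left(L,R \right)} = 2 \left(- 5 R - 4\right) = 2 \left(-4 - 5 R\right) = -8 - 10 R$)
$j{\left(B \right)} = 40 + 50 B$ ($j{\left(B \right)} = - 5 \left(-8 - 10 B\right) = 40 + 50 B$)
$\left(92 + j{\left(11 \right)}\right)^{2} = \left(92 + \left(40 + 50 \cdot 11\right)\right)^{2} = \left(92 + \left(40 + 550\right)\right)^{2} = \left(92 + 590\right)^{2} = 682^{2} = 465124$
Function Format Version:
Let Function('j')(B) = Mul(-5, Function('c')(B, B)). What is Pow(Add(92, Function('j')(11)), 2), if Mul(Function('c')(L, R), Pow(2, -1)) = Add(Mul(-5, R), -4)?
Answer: 465124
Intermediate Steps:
Function('c')(L, R) = Add(-8, Mul(-10, R)) (Function('c')(L, R) = Mul(2, Add(Mul(-5, R), -4)) = Mul(2, Add(-4, Mul(-5, R))) = Add(-8, Mul(-10, R)))
Function('j')(B) = Add(40, Mul(50, B)) (Function('j')(B) = Mul(-5, Add(-8, Mul(-10, B))) = Add(40, Mul(50, B)))
Pow(Add(92, Function('j')(11)), 2) = Pow(Add(92, Add(40, Mul(50, 11))), 2) = Pow(Add(92, Add(40, 550)), 2) = Pow(Add(92, 590), 2) = Pow(682, 2) = 465124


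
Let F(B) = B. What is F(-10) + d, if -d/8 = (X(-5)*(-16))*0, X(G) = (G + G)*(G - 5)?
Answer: -10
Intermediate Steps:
X(G) = 2*G*(-5 + G) (X(G) = (2*G)*(-5 + G) = 2*G*(-5 + G))
d = 0 (d = -8*(2*(-5)*(-5 - 5))*(-16)*0 = -8*(2*(-5)*(-10))*(-16)*0 = -8*100*(-16)*0 = -(-12800)*0 = -8*0 = 0)
F(-10) + d = -10 + 0 = -10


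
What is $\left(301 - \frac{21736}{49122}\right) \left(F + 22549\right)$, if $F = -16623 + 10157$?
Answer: $\frac{13191621491}{2729} \approx 4.8339 \cdot 10^{6}$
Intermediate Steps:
$F = -6466$
$\left(301 - \frac{21736}{49122}\right) \left(F + 22549\right) = \left(301 - \frac{21736}{49122}\right) \left(-6466 + 22549\right) = \left(301 - \frac{10868}{24561}\right) 16083 = \frac{7381993}{24561} \cdot 16083 = \frac{13191621491}{2729}$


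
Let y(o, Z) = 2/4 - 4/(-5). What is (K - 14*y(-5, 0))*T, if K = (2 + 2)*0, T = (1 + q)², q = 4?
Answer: -455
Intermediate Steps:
y(o, Z) = 13/10 (y(o, Z) = 2*(¼) - 4*(-⅕) = ½ + ⅘ = 13/10)
T = 25 (T = (1 + 4)² = 5² = 25)
K = 0 (K = 4*0 = 0)
(K - 14*y(-5, 0))*T = (0 - 14*13/10)*25 = (0 - 91/5)*25 = -91/5*25 = -455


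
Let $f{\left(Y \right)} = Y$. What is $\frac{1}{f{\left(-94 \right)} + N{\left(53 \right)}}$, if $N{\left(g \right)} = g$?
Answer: $- \frac{1}{41} \approx -0.02439$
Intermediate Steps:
$\frac{1}{f{\left(-94 \right)} + N{\left(53 \right)}} = \frac{1}{-94 + 53} = \frac{1}{-41} = - \frac{1}{41}$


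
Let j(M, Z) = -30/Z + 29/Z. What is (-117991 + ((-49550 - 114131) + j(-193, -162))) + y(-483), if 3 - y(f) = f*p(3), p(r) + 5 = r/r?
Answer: -45943361/162 ≈ -2.8360e+5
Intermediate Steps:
p(r) = -4 (p(r) = -5 + r/r = -5 + 1 = -4)
y(f) = 3 + 4*f (y(f) = 3 - f*(-4) = 3 - (-4)*f = 3 + 4*f)
j(M, Z) = -1/Z
(-117991 + ((-49550 - 114131) + j(-193, -162))) + y(-483) = (-117991 + ((-49550 - 114131) - 1/(-162))) + (3 + 4*(-483)) = (-117991 + (-163681 - 1*(-1/162))) + (3 - 1932) = (-117991 + (-163681 + 1/162)) - 1929 = (-117991 - 26516321/162) - 1929 = -45630863/162 - 1929 = -45943361/162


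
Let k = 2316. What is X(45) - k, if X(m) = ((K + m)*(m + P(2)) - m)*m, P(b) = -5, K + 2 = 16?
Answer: 101859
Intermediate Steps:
K = 14 (K = -2 + 16 = 14)
X(m) = m*(-m + (-5 + m)*(14 + m)) (X(m) = ((14 + m)*(m - 5) - m)*m = ((14 + m)*(-5 + m) - m)*m = ((-5 + m)*(14 + m) - m)*m = (-m + (-5 + m)*(14 + m))*m = m*(-m + (-5 + m)*(14 + m)))
X(45) - k = 45*(-70 + 45² + 8*45) - 1*2316 = 45*(-70 + 2025 + 360) - 2316 = 45*2315 - 2316 = 104175 - 2316 = 101859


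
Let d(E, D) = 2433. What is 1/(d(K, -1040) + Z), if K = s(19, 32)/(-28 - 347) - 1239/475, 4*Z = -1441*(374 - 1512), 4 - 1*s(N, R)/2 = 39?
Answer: 2/824795 ≈ 2.4248e-6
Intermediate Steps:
s(N, R) = -70 (s(N, R) = 8 - 2*39 = 8 - 78 = -70)
Z = 819929/2 (Z = (-1441*(374 - 1512))/4 = (-1441*(-1138))/4 = (¼)*1639858 = 819929/2 ≈ 4.0996e+5)
K = -3451/1425 (K = -70/(-28 - 347) - 1239/475 = -70/(-375) - 1239*1/475 = -70*(-1/375) - 1239/475 = 14/75 - 1239/475 = -3451/1425 ≈ -2.4218)
1/(d(K, -1040) + Z) = 1/(2433 + 819929/2) = 1/(824795/2) = 2/824795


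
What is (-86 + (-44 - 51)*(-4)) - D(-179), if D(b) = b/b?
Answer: 293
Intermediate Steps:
D(b) = 1
(-86 + (-44 - 51)*(-4)) - D(-179) = (-86 + (-44 - 51)*(-4)) - 1*1 = (-86 - 95*(-4)) - 1 = (-86 + 380) - 1 = 294 - 1 = 293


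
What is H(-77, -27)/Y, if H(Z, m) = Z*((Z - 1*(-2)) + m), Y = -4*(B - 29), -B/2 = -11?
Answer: 561/2 ≈ 280.50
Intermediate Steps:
B = 22 (B = -2*(-11) = 22)
Y = 28 (Y = -4*(22 - 29) = -4*(-7) = 28)
H(Z, m) = Z*(2 + Z + m) (H(Z, m) = Z*((Z + 2) + m) = Z*((2 + Z) + m) = Z*(2 + Z + m))
H(-77, -27)/Y = -77*(2 - 77 - 27)/28 = -77*(-102)*(1/28) = 7854*(1/28) = 561/2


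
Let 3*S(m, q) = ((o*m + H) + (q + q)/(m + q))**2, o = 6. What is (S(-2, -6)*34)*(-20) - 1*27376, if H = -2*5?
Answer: -367898/3 ≈ -1.2263e+5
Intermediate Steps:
H = -10
S(m, q) = (-10 + 6*m + 2*q/(m + q))**2/3 (S(m, q) = ((6*m - 10) + (q + q)/(m + q))**2/3 = ((-10 + 6*m) + (2*q)/(m + q))**2/3 = ((-10 + 6*m) + 2*q/(m + q))**2/3 = (-10 + 6*m + 2*q/(m + q))**2/3)
(S(-2, -6)*34)*(-20) - 1*27376 = ((4*(-5*(-2) - 4*(-6) + 3*(-2)**2 + 3*(-2)*(-6))**2/(3*(-2 - 6)**2))*34)*(-20) - 1*27376 = (((4/3)*(10 + 24 + 3*4 + 36)**2/(-8)**2)*34)*(-20) - 27376 = (((4/3)*(1/64)*(10 + 24 + 12 + 36)**2)*34)*(-20) - 27376 = (((4/3)*(1/64)*82**2)*34)*(-20) - 27376 = (((4/3)*(1/64)*6724)*34)*(-20) - 27376 = ((1681/12)*34)*(-20) - 27376 = (28577/6)*(-20) - 27376 = -285770/3 - 27376 = -367898/3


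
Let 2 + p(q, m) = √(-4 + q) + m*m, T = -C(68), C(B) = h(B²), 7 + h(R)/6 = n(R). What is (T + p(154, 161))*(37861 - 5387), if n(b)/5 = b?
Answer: -3661735766 + 162370*√6 ≈ -3.6613e+9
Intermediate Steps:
n(b) = 5*b
h(R) = -42 + 30*R (h(R) = -42 + 6*(5*R) = -42 + 30*R)
C(B) = -42 + 30*B²
T = -138678 (T = -(-42 + 30*68²) = -(-42 + 30*4624) = -(-42 + 138720) = -1*138678 = -138678)
p(q, m) = -2 + m² + √(-4 + q) (p(q, m) = -2 + (√(-4 + q) + m*m) = -2 + (√(-4 + q) + m²) = -2 + (m² + √(-4 + q)) = -2 + m² + √(-4 + q))
(T + p(154, 161))*(37861 - 5387) = (-138678 + (-2 + 161² + √(-4 + 154)))*(37861 - 5387) = (-138678 + (-2 + 25921 + √150))*32474 = (-138678 + (-2 + 25921 + 5*√6))*32474 = (-138678 + (25919 + 5*√6))*32474 = (-112759 + 5*√6)*32474 = -3661735766 + 162370*√6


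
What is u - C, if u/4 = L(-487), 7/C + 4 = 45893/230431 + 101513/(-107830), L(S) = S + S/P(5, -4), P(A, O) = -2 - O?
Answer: -344132922166916/117832598833 ≈ -2920.5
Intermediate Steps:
L(S) = 3*S/2 (L(S) = S + S/(-2 - 1*(-4)) = S + S/(-2 + 4) = S + S/2 = 3*S/2)
C = -173931623110/117832598833 (C = 7/(-4 + (45893/230431 + 101513/(-107830))) = 7/(-4 + (45893*(1/230431) + 101513*(-1/107830))) = 7/(-4 + (45893/230431 - 101513/107830)) = 7/(-4 - 18443099913/24847374730) = 7/(-117832598833/24847374730) = 7*(-24847374730/117832598833) = -173931623110/117832598833 ≈ -1.4761)
u = -2922 (u = 4*((3/2)*(-487)) = 4*(-1461/2) = -2922)
u - C = -2922 - 1*(-173931623110/117832598833) = -2922 + 173931623110/117832598833 = -344132922166916/117832598833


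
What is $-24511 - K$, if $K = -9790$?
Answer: $-14721$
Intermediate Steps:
$-24511 - K = -24511 - -9790 = -24511 + 9790 = -14721$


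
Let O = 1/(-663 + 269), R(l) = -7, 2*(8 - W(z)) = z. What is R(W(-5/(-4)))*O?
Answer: 7/394 ≈ 0.017767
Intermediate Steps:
W(z) = 8 - z/2
O = -1/394 (O = 1/(-394) = -1/394 ≈ -0.0025381)
R(W(-5/(-4)))*O = -7*(-1/394) = 7/394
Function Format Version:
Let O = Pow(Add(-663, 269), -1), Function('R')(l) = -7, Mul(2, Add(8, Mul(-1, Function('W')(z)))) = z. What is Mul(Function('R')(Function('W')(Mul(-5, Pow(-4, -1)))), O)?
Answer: Rational(7, 394) ≈ 0.017767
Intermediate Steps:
Function('W')(z) = Add(8, Mul(Rational(-1, 2), z))
O = Rational(-1, 394) (O = Pow(-394, -1) = Rational(-1, 394) ≈ -0.0025381)
Mul(Function('R')(Function('W')(Mul(-5, Pow(-4, -1)))), O) = Mul(-7, Rational(-1, 394)) = Rational(7, 394)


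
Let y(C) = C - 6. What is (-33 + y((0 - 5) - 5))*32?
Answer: -1568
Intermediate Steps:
y(C) = -6 + C
(-33 + y((0 - 5) - 5))*32 = (-33 + (-6 + ((0 - 5) - 5)))*32 = (-33 + (-6 + (-5 - 5)))*32 = (-33 + (-6 - 10))*32 = (-33 - 16)*32 = -49*32 = -1568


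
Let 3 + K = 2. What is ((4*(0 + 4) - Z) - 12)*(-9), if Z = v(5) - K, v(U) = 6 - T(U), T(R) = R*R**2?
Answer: -1098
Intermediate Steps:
K = -1 (K = -3 + 2 = -1)
T(R) = R**3
v(U) = 6 - U**3
Z = -118 (Z = (6 - 1*5**3) - 1*(-1) = (6 - 1*125) + 1 = (6 - 125) + 1 = -119 + 1 = -118)
((4*(0 + 4) - Z) - 12)*(-9) = ((4*(0 + 4) - 1*(-118)) - 12)*(-9) = ((4*4 + 118) - 12)*(-9) = ((16 + 118) - 12)*(-9) = (134 - 12)*(-9) = 122*(-9) = -1098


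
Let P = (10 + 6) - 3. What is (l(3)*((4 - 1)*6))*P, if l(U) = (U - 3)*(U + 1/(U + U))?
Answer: 0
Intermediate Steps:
l(U) = (-3 + U)*(U + 1/(2*U))
P = 13 (P = 16 - 3 = 13)
(l(3)*((4 - 1)*6))*P = ((½ + 3² - 3*3 - 3/2/3)*((4 - 1)*6))*13 = ((½ + 9 - 9 - 3/2*⅓)*(3*6))*13 = ((½ + 9 - 9 - ½)*18)*13 = (0*18)*13 = 0*13 = 0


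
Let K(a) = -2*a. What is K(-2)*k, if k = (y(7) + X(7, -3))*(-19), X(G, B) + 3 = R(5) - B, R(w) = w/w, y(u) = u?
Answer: -608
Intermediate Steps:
R(w) = 1
X(G, B) = -2 - B (X(G, B) = -3 + (1 - B) = -2 - B)
k = -152 (k = (7 + (-2 - 1*(-3)))*(-19) = (7 + (-2 + 3))*(-19) = (7 + 1)*(-19) = 8*(-19) = -152)
K(-2)*k = -2*(-2)*(-152) = 4*(-152) = -608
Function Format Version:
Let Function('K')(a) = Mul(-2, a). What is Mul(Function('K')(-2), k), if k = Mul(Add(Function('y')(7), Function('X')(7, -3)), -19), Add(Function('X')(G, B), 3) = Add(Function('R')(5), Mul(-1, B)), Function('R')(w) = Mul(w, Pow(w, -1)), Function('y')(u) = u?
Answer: -608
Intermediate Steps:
Function('R')(w) = 1
Function('X')(G, B) = Add(-2, Mul(-1, B)) (Function('X')(G, B) = Add(-3, Add(1, Mul(-1, B))) = Add(-2, Mul(-1, B)))
k = -152 (k = Mul(Add(7, Add(-2, Mul(-1, -3))), -19) = Mul(Add(7, Add(-2, 3)), -19) = Mul(Add(7, 1), -19) = Mul(8, -19) = -152)
Mul(Function('K')(-2), k) = Mul(Mul(-2, -2), -152) = Mul(4, -152) = -608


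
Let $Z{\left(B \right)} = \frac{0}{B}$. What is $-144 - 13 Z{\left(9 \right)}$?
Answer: $-144$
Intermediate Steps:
$Z{\left(B \right)} = 0$
$-144 - 13 Z{\left(9 \right)} = -144 - 0 = -144 + 0 = -144$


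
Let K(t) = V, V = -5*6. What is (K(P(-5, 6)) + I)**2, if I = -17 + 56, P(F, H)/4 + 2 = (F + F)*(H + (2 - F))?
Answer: 81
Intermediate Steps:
P(F, H) = -8 + 8*F*(2 + H - F) (P(F, H) = -8 + 4*((F + F)*(H + (2 - F))) = -8 + 4*((2*F)*(2 + H - F)) = -8 + 4*(2*F*(2 + H - F)) = -8 + 8*F*(2 + H - F))
V = -30
K(t) = -30
I = 39
(K(P(-5, 6)) + I)**2 = (-30 + 39)**2 = 9**2 = 81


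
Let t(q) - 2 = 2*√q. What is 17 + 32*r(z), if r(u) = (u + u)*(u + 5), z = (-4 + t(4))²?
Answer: 2321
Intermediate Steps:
t(q) = 2 + 2*√q
z = 4 (z = (-4 + (2 + 2*√4))² = (-4 + (2 + 2*2))² = (-4 + (2 + 4))² = (-4 + 6)² = 2² = 4)
r(u) = 2*u*(5 + u) (r(u) = (2*u)*(5 + u) = 2*u*(5 + u))
17 + 32*r(z) = 17 + 32*(2*4*(5 + 4)) = 17 + 32*(2*4*9) = 17 + 32*72 = 17 + 2304 = 2321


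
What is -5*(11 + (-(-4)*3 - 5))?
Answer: -90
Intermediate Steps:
-5*(11 + (-(-4)*3 - 5)) = -5*(11 + (-2*(-6) - 5)) = -5*(11 + (12 - 5)) = -5*(11 + 7) = -5*18 = -90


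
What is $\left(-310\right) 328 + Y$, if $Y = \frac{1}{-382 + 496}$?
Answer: $- \frac{11591519}{114} \approx -1.0168 \cdot 10^{5}$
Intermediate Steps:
$Y = \frac{1}{114} \approx 0.0087719$
$\left(-310\right) 328 + Y = \left(-310\right) 328 + \frac{1}{114} = -101680 + \frac{1}{114} = - \frac{11591519}{114}$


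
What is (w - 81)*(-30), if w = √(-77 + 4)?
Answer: 2430 - 30*I*√73 ≈ 2430.0 - 256.32*I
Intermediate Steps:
w = I*√73 (w = √(-73) = I*√73 ≈ 8.544*I)
(w - 81)*(-30) = (I*√73 - 81)*(-30) = (-81 + I*√73)*(-30) = 2430 - 30*I*√73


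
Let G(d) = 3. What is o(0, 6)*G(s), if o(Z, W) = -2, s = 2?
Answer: -6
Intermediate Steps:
o(0, 6)*G(s) = -2*3 = -6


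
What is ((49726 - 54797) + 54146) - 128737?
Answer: -79662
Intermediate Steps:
((49726 - 54797) + 54146) - 128737 = (-5071 + 54146) - 128737 = 49075 - 128737 = -79662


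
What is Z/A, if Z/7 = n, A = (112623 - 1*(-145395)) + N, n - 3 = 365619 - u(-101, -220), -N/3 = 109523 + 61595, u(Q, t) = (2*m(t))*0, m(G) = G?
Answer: -426559/42556 ≈ -10.023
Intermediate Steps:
u(Q, t) = 0 (u(Q, t) = (2*t)*0 = 0)
N = -513354 (N = -3*(109523 + 61595) = -3*171118 = -513354)
n = 365622 (n = 3 + (365619 - 1*0) = 3 + (365619 + 0) = 3 + 365619 = 365622)
A = -255336 (A = (112623 - 1*(-145395)) - 513354 = (112623 + 145395) - 513354 = 258018 - 513354 = -255336)
Z = 2559354 (Z = 7*365622 = 2559354)
Z/A = 2559354/(-255336) = 2559354*(-1/255336) = -426559/42556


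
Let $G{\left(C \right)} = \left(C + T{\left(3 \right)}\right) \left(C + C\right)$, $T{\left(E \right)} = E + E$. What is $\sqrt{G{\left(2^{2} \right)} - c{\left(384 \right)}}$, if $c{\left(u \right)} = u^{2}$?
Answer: $4 i \sqrt{9211} \approx 383.9 i$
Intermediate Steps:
$T{\left(E \right)} = 2 E$
$G{\left(C \right)} = 2 C \left(6 + C\right)$ ($G{\left(C \right)} = \left(C + 2 \cdot 3\right) \left(C + C\right) = \left(C + 6\right) 2 C = \left(6 + C\right) 2 C = 2 C \left(6 + C\right)$)
$\sqrt{G{\left(2^{2} \right)} - c{\left(384 \right)}} = \sqrt{2 \cdot 2^{2} \left(6 + 2^{2}\right) - 384^{2}} = \sqrt{2 \cdot 4 \left(6 + 4\right) - 147456} = \sqrt{2 \cdot 4 \cdot 10 - 147456} = \sqrt{80 - 147456} = \sqrt{-147376} = 4 i \sqrt{9211}$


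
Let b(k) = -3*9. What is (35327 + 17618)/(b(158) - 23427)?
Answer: -52945/23454 ≈ -2.2574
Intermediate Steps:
b(k) = -27
(35327 + 17618)/(b(158) - 23427) = (35327 + 17618)/(-27 - 23427) = 52945/(-23454) = 52945*(-1/23454) = -52945/23454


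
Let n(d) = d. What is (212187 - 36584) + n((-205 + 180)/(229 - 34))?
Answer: 6848512/39 ≈ 1.7560e+5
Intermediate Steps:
(212187 - 36584) + n((-205 + 180)/(229 - 34)) = (212187 - 36584) + (-205 + 180)/(229 - 34) = 175603 - 25/195 = 175603 - 25*1/195 = 175603 - 5/39 = 6848512/39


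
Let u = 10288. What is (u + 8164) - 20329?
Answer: -1877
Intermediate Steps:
(u + 8164) - 20329 = (10288 + 8164) - 20329 = 18452 - 20329 = -1877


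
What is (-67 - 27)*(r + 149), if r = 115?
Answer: -24816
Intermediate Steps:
(-67 - 27)*(r + 149) = (-67 - 27)*(115 + 149) = -94*264 = -24816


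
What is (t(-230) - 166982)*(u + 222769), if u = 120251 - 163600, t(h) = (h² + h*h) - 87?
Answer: -10992883980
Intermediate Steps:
t(h) = -87 + 2*h² (t(h) = (h² + h²) - 87 = 2*h² - 87 = -87 + 2*h²)
u = -43349
(t(-230) - 166982)*(u + 222769) = ((-87 + 2*(-230)²) - 166982)*(-43349 + 222769) = ((-87 + 2*52900) - 166982)*179420 = ((-87 + 105800) - 166982)*179420 = (105713 - 166982)*179420 = -61269*179420 = -10992883980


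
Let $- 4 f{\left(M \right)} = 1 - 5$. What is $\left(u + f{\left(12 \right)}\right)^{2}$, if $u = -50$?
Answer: $2401$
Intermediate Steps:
$f{\left(M \right)} = 1$ ($f{\left(M \right)} = - \frac{1 - 5}{4} = \left(- \frac{1}{4}\right) \left(-4\right) = 1$)
$\left(u + f{\left(12 \right)}\right)^{2} = \left(-50 + 1\right)^{2} = \left(-49\right)^{2} = 2401$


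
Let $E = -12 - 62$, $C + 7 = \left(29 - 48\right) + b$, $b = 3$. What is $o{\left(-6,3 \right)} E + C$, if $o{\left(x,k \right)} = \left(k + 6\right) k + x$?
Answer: $-1577$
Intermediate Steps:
$o{\left(x,k \right)} = x + k \left(6 + k\right)$ ($o{\left(x,k \right)} = \left(6 + k\right) k + x = k \left(6 + k\right) + x = x + k \left(6 + k\right)$)
$C = -23$ ($C = -7 + \left(\left(29 - 48\right) + 3\right) = -7 + \left(-19 + 3\right) = -7 - 16 = -23$)
$E = -74$
$o{\left(-6,3 \right)} E + C = \left(-6 + 3^{2} + 6 \cdot 3\right) \left(-74\right) - 23 = \left(-6 + 9 + 18\right) \left(-74\right) - 23 = 21 \left(-74\right) - 23 = -1554 - 23 = -1577$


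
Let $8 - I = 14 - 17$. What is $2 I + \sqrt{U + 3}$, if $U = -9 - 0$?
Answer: $22 + i \sqrt{6} \approx 22.0 + 2.4495 i$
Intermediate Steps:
$I = 11$ ($I = 8 - \left(14 - 17\right) = 8 - -3 = 8 + 3 = 11$)
$U = -9$ ($U = -9 + 0 = -9$)
$2 I + \sqrt{U + 3} = 2 \cdot 11 + \sqrt{-9 + 3} = 22 + \sqrt{-6} = 22 + i \sqrt{6}$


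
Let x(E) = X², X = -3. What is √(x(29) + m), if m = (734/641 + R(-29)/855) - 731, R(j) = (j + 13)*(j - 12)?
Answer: 2*I*√6008017070345/182685 ≈ 26.834*I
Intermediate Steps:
x(E) = 9 (x(E) = (-3)² = 9)
R(j) = (-12 + j)*(13 + j) (R(j) = (13 + j)*(-12 + j) = (-12 + j)*(13 + j))
m = -399580139/548055 (m = (734/641 + (-156 - 29 + (-29)²)/855) - 731 = (734*(1/641) + (-156 - 29 + 841)*(1/855)) - 731 = (734/641 + 656*(1/855)) - 731 = (734/641 + 656/855) - 731 = 1048066/548055 - 731 = -399580139/548055 ≈ -729.09)
√(x(29) + m) = √(9 - 399580139/548055) = √(-394647644/548055) = 2*I*√6008017070345/182685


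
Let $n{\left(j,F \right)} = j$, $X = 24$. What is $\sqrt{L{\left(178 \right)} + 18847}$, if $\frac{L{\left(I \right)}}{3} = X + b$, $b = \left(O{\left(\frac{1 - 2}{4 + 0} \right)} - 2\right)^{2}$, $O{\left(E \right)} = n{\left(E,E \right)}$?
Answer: $\frac{\sqrt{302947}}{4} \approx 137.6$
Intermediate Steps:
$O{\left(E \right)} = E$
$b = \frac{81}{16}$ ($b = \left(\frac{1 - 2}{4 + 0} - 2\right)^{2} = \left(- \frac{1}{4} - 2\right)^{2} = \left(- \frac{9}{4}\right)^{2} = \frac{81}{16} \approx 5.0625$)
$L{\left(I \right)} = \frac{1395}{16}$ ($L{\left(I \right)} = 3 \left(24 + \frac{81}{16}\right) = 3 \cdot \frac{465}{16} = \frac{1395}{16}$)
$\sqrt{L{\left(178 \right)} + 18847} = \sqrt{\frac{1395}{16} + 18847} = \sqrt{\frac{302947}{16}} = \frac{\sqrt{302947}}{4}$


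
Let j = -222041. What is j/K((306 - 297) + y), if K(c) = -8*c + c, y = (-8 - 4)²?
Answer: 222041/1071 ≈ 207.32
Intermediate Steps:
y = 144 (y = (-12)² = 144)
K(c) = -7*c
j/K((306 - 297) + y) = -222041*(-1/(7*((306 - 297) + 144))) = -222041*(-1/(7*(9 + 144))) = -222041/((-7*153)) = -222041/(-1071) = -222041*(-1/1071) = 222041/1071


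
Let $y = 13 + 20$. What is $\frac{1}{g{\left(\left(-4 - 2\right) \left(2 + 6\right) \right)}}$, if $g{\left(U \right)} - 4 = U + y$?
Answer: $- \frac{1}{11} \approx -0.090909$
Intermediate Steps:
$y = 33$
$g{\left(U \right)} = 37 + U$ ($g{\left(U \right)} = 4 + \left(U + 33\right) = 4 + \left(33 + U\right) = 37 + U$)
$\frac{1}{g{\left(\left(-4 - 2\right) \left(2 + 6\right) \right)}} = \frac{1}{37 + \left(-4 - 2\right) \left(2 + 6\right)} = \frac{1}{37 + \left(-4 - 2\right) 8} = \frac{1}{37 - 48} = \frac{1}{-11} = - \frac{1}{11}$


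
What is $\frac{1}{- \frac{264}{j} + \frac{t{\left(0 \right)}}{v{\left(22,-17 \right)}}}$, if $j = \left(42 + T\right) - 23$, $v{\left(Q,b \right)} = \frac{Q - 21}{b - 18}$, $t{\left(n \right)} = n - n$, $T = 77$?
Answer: $- \frac{4}{11} \approx -0.36364$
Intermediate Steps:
$t{\left(n \right)} = 0$
$v{\left(Q,b \right)} = \frac{-21 + Q}{-18 + b}$
$j = 96$ ($j = \left(42 + 77\right) - 23 = 119 - 23 = 96$)
$\frac{1}{- \frac{264}{j} + \frac{t{\left(0 \right)}}{v{\left(22,-17 \right)}}} = \frac{1}{- \frac{264}{96} + \frac{0}{\frac{1}{-18 - 17} \left(-21 + 22\right)}} = \frac{1}{\left(-264\right) \frac{1}{96} + \frac{0}{\frac{1}{-35} \cdot 1}} = \frac{1}{- \frac{11}{4} + \frac{0}{\left(- \frac{1}{35}\right) 1}} = \frac{1}{- \frac{11}{4} + \frac{0}{- \frac{1}{35}}} = \frac{1}{- \frac{11}{4} + 0 \left(-35\right)} = \frac{1}{- \frac{11}{4} + 0} = \frac{1}{- \frac{11}{4}} = - \frac{4}{11}$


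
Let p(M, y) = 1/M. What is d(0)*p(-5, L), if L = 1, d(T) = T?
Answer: 0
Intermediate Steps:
d(0)*p(-5, L) = 0/(-5) = 0*(-⅕) = 0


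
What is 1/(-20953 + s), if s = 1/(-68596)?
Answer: -68596/1437291989 ≈ -4.7726e-5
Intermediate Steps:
s = -1/68596 ≈ -1.4578e-5
1/(-20953 + s) = 1/(-20953 - 1/68596) = 1/(-1437291989/68596) = -68596/1437291989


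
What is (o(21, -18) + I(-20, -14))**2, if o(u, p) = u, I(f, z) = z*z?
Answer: 47089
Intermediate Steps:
I(f, z) = z**2
(o(21, -18) + I(-20, -14))**2 = (21 + (-14)**2)**2 = (21 + 196)**2 = 217**2 = 47089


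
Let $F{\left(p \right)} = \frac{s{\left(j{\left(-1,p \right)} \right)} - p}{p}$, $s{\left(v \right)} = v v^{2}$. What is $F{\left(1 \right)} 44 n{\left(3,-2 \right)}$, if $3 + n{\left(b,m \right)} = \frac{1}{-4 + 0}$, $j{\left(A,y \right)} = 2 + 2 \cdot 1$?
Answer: $-9009$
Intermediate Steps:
$j{\left(A,y \right)} = 4$ ($j{\left(A,y \right)} = 2 + 2 = 4$)
$s{\left(v \right)} = v^{3}$
$n{\left(b,m \right)} = - \frac{13}{4}$ ($n{\left(b,m \right)} = -3 + \frac{1}{-4 + 0} = -3 + \frac{1}{-4} = -3 - \frac{1}{4} = - \frac{13}{4}$)
$F{\left(p \right)} = \frac{64 - p}{p}$ ($F{\left(p \right)} = \frac{4^{3} - p}{p} = \frac{64 - p}{p}$)
$F{\left(1 \right)} 44 n{\left(3,-2 \right)} = \frac{64 - 1}{1} \cdot 44 \left(- \frac{13}{4}\right) = 1 \left(64 - 1\right) 44 \left(- \frac{13}{4}\right) = 1 \cdot 63 \cdot 44 \left(- \frac{13}{4}\right) = 63 \cdot 44 \left(- \frac{13}{4}\right) = 2772 \left(- \frac{13}{4}\right) = -9009$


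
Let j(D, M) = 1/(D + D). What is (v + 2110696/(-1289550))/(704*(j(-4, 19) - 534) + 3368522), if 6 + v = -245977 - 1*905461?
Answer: -371211680224/964743948975 ≈ -0.38478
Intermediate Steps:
v = -1151444 (v = -6 + (-245977 - 1*905461) = -6 + (-245977 - 905461) = -6 - 1151438 = -1151444)
j(D, M) = 1/(2*D)
(v + 2110696/(-1289550))/(704*(j(-4, 19) - 534) + 3368522) = (-1151444 + 2110696/(-1289550))/(704*((1/2)/(-4) - 534) + 3368522) = (-1151444 + 2110696*(-1/1289550))/(704*((1/2)*(-1/4) - 534) + 3368522) = (-1151444 - 1055348/644775)/(704*(-1/8 - 534) + 3368522) = -742423360448/(644775*(704*(-4273/8) + 3368522)) = -742423360448/(644775*(-376024 + 3368522)) = -742423360448/644775/2992498 = -742423360448/644775*1/2992498 = -371211680224/964743948975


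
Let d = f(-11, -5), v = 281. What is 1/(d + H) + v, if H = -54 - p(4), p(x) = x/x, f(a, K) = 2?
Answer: 14892/53 ≈ 280.98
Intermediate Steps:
p(x) = 1
d = 2
H = -55 (H = -54 - 1*1 = -54 - 1 = -55)
1/(d + H) + v = 1/(2 - 55) + 281 = 1/(-53) + 281 = -1/53 + 281 = 14892/53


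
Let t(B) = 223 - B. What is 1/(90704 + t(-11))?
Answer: 1/90938 ≈ 1.0997e-5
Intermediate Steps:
1/(90704 + t(-11)) = 1/(90704 + (223 - 1*(-11))) = 1/(90704 + (223 + 11)) = 1/(90704 + 234) = 1/90938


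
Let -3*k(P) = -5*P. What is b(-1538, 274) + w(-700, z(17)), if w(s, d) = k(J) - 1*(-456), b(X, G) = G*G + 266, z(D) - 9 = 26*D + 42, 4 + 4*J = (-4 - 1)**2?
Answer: 303227/4 ≈ 75807.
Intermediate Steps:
J = 21/4 (J = -1 + (-4 - 1)**2/4 = -1 + (1/4)*(-5)**2 = -1 + (1/4)*25 = -1 + 25/4 = 21/4 ≈ 5.2500)
k(P) = 5*P/3 (k(P) = -(-5)*P/3 = 5*P/3)
z(D) = 51 + 26*D (z(D) = 9 + (26*D + 42) = 9 + (42 + 26*D) = 51 + 26*D)
b(X, G) = 266 + G**2 (b(X, G) = G**2 + 266 = 266 + G**2)
w(s, d) = 1859/4 (w(s, d) = (5/3)*(21/4) - 1*(-456) = 35/4 + 456 = 1859/4)
b(-1538, 274) + w(-700, z(17)) = (266 + 274**2) + 1859/4 = (266 + 75076) + 1859/4 = 75342 + 1859/4 = 303227/4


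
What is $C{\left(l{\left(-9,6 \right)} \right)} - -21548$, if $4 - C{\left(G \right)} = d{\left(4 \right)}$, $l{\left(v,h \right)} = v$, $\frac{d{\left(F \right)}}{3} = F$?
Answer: $21540$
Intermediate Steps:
$d{\left(F \right)} = 3 F$
$C{\left(G \right)} = -8$ ($C{\left(G \right)} = 4 - 3 \cdot 4 = 4 - 12 = -8$)
$C{\left(l{\left(-9,6 \right)} \right)} - -21548 = -8 - -21548 = -8 + 21548 = 21540$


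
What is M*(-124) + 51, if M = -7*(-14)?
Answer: -12101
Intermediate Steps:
M = 98
M*(-124) + 51 = 98*(-124) + 51 = -12152 + 51 = -12101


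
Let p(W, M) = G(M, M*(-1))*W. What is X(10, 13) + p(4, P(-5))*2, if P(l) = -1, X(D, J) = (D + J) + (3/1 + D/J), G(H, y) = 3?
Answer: 660/13 ≈ 50.769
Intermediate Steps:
X(D, J) = 3 + D + J + D/J (X(D, J) = (D + J) + (3*1 + D/J) = (D + J) + (3 + D/J) = 3 + D + J + D/J)
p(W, M) = 3*W
X(10, 13) + p(4, P(-5))*2 = (3 + 10 + 13 + 10/13) + (3*4)*2 = (3 + 10 + 13 + 10*(1/13)) + 12*2 = (3 + 10 + 13 + 10/13) + 24 = 348/13 + 24 = 660/13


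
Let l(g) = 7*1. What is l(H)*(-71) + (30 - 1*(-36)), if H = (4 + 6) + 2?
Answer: -431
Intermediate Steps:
H = 12 (H = 10 + 2 = 12)
l(g) = 7
l(H)*(-71) + (30 - 1*(-36)) = 7*(-71) + (30 - 1*(-36)) = -497 + (30 + 36) = -497 + 66 = -431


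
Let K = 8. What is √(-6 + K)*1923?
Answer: 1923*√2 ≈ 2719.5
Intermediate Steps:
√(-6 + K)*1923 = √(-6 + 8)*1923 = √2*1923 = 1923*√2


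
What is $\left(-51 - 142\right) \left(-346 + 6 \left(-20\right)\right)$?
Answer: $89938$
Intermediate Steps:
$\left(-51 - 142\right) \left(-346 + 6 \left(-20\right)\right) = - 193 \left(-346 - 120\right) = \left(-193\right) \left(-466\right) = 89938$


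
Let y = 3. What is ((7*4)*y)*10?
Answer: 840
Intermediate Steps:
((7*4)*y)*10 = ((7*4)*3)*10 = (28*3)*10 = 84*10 = 840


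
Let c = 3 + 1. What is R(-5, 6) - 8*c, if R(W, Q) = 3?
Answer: -29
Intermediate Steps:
c = 4
R(-5, 6) - 8*c = 3 - 8*4 = 3 - 32 = -29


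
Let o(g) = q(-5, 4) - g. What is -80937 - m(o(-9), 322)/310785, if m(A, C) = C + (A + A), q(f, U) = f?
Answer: -1676933725/20719 ≈ -80937.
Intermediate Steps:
o(g) = -5 - g
m(A, C) = C + 2*A
-80937 - m(o(-9), 322)/310785 = -80937 - (322 + 2*(-5 - 1*(-9)))/310785 = -80937 - (322 + 2*(-5 + 9))/310785 = -80937 - (322 + 2*4)/310785 = -80937 - (322 + 8)/310785 = -80937 - 330/310785 = -80937 - 1*22/20719 = -80937 - 22/20719 = -1676933725/20719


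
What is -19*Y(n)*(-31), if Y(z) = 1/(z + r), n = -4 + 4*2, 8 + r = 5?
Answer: 589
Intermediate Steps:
r = -3 (r = -8 + 5 = -3)
n = 4 (n = -4 + 8 = 4)
Y(z) = 1/(-3 + z) (Y(z) = 1/(z - 3) = 1/(-3 + z))
-19*Y(n)*(-31) = -19/(-3 + 4)*(-31) = -19/1*(-31) = -19*1*(-31) = -19*(-31) = 589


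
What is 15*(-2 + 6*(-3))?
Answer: -300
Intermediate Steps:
15*(-2 + 6*(-3)) = 15*(-2 - 18) = 15*(-20) = -300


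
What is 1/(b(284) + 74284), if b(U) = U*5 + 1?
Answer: 1/75705 ≈ 1.3209e-5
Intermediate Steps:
b(U) = 1 + 5*U (b(U) = 5*U + 1 = 1 + 5*U)
1/(b(284) + 74284) = 1/((1 + 5*284) + 74284) = 1/((1 + 1420) + 74284) = 1/(1421 + 74284) = 1/75705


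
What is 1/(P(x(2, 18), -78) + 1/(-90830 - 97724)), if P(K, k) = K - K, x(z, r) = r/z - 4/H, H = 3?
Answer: -188554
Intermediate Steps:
x(z, r) = -4/3 + r/z (x(z, r) = r/z - 4/3 = -4/3 + r/z)
P(K, k) = 0
1/(P(x(2, 18), -78) + 1/(-90830 - 97724)) = 1/(0 + 1/(-90830 - 97724)) = 1/(0 + 1/(-188554)) = 1/(0 - 1/188554) = 1/(-1/188554) = -188554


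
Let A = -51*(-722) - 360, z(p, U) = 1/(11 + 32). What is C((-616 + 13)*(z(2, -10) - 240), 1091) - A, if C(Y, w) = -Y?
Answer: -7790223/43 ≈ -1.8117e+5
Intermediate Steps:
z(p, U) = 1/43
A = 36462 (A = 36822 - 360 = 36462)
C((-616 + 13)*(z(2, -10) - 240), 1091) - A = -(-616 + 13)*(1/43 - 240) - 1*36462 = -(-603)*(-10319)/43 - 36462 = -1*6222357/43 - 36462 = -6222357/43 - 36462 = -7790223/43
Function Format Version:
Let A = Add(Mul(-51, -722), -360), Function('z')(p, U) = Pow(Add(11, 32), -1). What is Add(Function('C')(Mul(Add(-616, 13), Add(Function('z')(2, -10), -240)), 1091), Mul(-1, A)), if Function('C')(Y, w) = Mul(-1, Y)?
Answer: Rational(-7790223, 43) ≈ -1.8117e+5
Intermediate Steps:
Function('z')(p, U) = Rational(1, 43) (Function('z')(p, U) = Pow(43, -1) = Rational(1, 43))
A = 36462 (A = Add(36822, -360) = 36462)
Add(Function('C')(Mul(Add(-616, 13), Add(Function('z')(2, -10), -240)), 1091), Mul(-1, A)) = Add(Mul(-1, Mul(Add(-616, 13), Add(Rational(1, 43), -240))), Mul(-1, 36462)) = Add(Mul(-1, Mul(-603, Rational(-10319, 43))), -36462) = Add(Mul(-1, Rational(6222357, 43)), -36462) = Add(Rational(-6222357, 43), -36462) = Rational(-7790223, 43)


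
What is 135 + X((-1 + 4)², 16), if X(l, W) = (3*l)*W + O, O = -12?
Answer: 555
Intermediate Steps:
X(l, W) = -12 + 3*W*l (X(l, W) = (3*l)*W - 12 = 3*W*l - 12 = -12 + 3*W*l)
135 + X((-1 + 4)², 16) = 135 + (-12 + 3*16*(-1 + 4)²) = 135 + (-12 + 3*16*3²) = 135 + (-12 + 3*16*9) = 135 + (-12 + 432) = 135 + 420 = 555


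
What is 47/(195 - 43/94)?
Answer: 4418/18287 ≈ 0.24159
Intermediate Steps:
47/(195 - 43/94) = 47/(18287/94) = (94/18287)*47 = 4418/18287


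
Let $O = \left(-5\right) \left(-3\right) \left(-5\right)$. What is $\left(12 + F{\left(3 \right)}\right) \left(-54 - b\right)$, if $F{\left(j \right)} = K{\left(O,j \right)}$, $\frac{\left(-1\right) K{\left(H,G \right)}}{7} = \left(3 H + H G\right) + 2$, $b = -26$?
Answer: $-88144$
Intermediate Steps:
$O = -75$ ($O = 15 \left(-5\right) = -75$)
$K{\left(H,G \right)} = -14 - 21 H - 7 G H$ ($K{\left(H,G \right)} = - 7 \left(\left(3 H + H G\right) + 2\right) = - 7 \left(\left(3 H + G H\right) + 2\right) = - 7 \left(2 + 3 H + G H\right) = -14 - 21 H - 7 G H$)
$F{\left(j \right)} = 1561 + 525 j$ ($F{\left(j \right)} = -14 - -1575 - 7 j \left(-75\right) = -14 + 1575 + 525 j = 1561 + 525 j$)
$\left(12 + F{\left(3 \right)}\right) \left(-54 - b\right) = \left(12 + \left(1561 + 525 \cdot 3\right)\right) \left(-54 - -26\right) = \left(12 + \left(1561 + 1575\right)\right) \left(-54 + 26\right) = \left(12 + 3136\right) \left(-28\right) = 3148 \left(-28\right) = -88144$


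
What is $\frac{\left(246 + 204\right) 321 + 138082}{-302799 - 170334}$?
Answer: $- \frac{12284}{20571} \approx -0.59715$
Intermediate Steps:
$\frac{\left(246 + 204\right) 321 + 138082}{-302799 - 170334} = \frac{450 \cdot 321 + 138082}{-473133} = \left(144450 + 138082\right) \left(- \frac{1}{473133}\right) = 282532 \left(- \frac{1}{473133}\right) = - \frac{12284}{20571}$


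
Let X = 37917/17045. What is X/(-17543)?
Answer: -37917/299020435 ≈ -0.00012680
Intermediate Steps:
X = 37917/17045 (X = 37917*(1/17045) = 37917/17045 ≈ 2.2245)
X/(-17543) = (37917/17045)/(-17543) = (37917/17045)*(-1/17543) = -37917/299020435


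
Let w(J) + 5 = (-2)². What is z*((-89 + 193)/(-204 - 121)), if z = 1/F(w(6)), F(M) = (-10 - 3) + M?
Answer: 4/175 ≈ 0.022857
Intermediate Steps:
w(J) = -1 (w(J) = -5 + (-2)² = -5 + 4 = -1)
F(M) = -13 + M
z = -1/14 (z = 1/(-13 - 1) = 1/(-14) = -1/14 ≈ -0.071429)
z*((-89 + 193)/(-204 - 121)) = -(-89 + 193)/(14*(-204 - 121)) = -52/(7*(-325)) = -52*(-1)/(7*325) = -1/14*(-8/25) = 4/175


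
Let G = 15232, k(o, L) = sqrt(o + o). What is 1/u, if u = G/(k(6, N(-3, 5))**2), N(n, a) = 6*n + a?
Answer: 3/3808 ≈ 0.00078782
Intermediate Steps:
N(n, a) = a + 6*n
k(o, L) = sqrt(2)*sqrt(o) (k(o, L) = sqrt(2*o) = sqrt(2)*sqrt(o))
u = 3808/3 (u = 15232/((sqrt(2)*sqrt(6))**2) = 15232/((2*sqrt(3))**2) = 15232/12 = 15232*(1/12) = 3808/3 ≈ 1269.3)
1/u = 1/(3808/3) = 3/3808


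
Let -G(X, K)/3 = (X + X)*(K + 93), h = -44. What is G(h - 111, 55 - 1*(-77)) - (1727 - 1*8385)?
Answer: 215908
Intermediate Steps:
G(X, K) = -6*X*(93 + K) (G(X, K) = -3*(X + X)*(K + 93) = -3*2*X*(93 + K) = -6*X*(93 + K))
G(h - 111, 55 - 1*(-77)) - (1727 - 1*8385) = -6*(-44 - 111)*(93 + (55 - 1*(-77))) - (1727 - 1*8385) = -6*(-155)*(93 + (55 + 77)) - (1727 - 8385) = -6*(-155)*(93 + 132) - 1*(-6658) = -6*(-155)*225 + 6658 = 209250 + 6658 = 215908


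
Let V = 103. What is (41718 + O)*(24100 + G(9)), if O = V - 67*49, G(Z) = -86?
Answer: 925451532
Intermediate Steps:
O = -3180 (O = 103 - 67*49 = 103 - 3283 = -3180)
(41718 + O)*(24100 + G(9)) = (41718 - 3180)*(24100 - 86) = 38538*24014 = 925451532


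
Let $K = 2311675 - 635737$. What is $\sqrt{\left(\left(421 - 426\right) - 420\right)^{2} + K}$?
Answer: $\sqrt{1856563} \approx 1362.6$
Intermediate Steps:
$K = 1675938$ ($K = 2311675 - 635737 = 1675938$)
$\sqrt{\left(\left(421 - 426\right) - 420\right)^{2} + K} = \sqrt{\left(\left(421 - 426\right) - 420\right)^{2} + 1675938} = \sqrt{\left(-5 - 420\right)^{2} + 1675938} = \sqrt{\left(-425\right)^{2} + 1675938} = \sqrt{180625 + 1675938} = \sqrt{1856563}$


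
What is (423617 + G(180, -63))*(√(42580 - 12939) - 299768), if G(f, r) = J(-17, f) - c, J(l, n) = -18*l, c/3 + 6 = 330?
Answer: -126787175368 + 422951*√29641 ≈ -1.2671e+11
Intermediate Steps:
c = 972 (c = -18 + 3*330 = -18 + 990 = 972)
G(f, r) = -666 (G(f, r) = -18*(-17) - 1*972 = 306 - 972 = -666)
(423617 + G(180, -63))*(√(42580 - 12939) - 299768) = (423617 - 666)*(√(42580 - 12939) - 299768) = 422951*(√29641 - 299768) = 422951*(-299768 + √29641) = -126787175368 + 422951*√29641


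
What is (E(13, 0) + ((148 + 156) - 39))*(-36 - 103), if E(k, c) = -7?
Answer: -35862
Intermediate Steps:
(E(13, 0) + ((148 + 156) - 39))*(-36 - 103) = (-7 + ((148 + 156) - 39))*(-36 - 103) = (-7 + (304 - 39))*(-139) = (-7 + 265)*(-139) = 258*(-139) = -35862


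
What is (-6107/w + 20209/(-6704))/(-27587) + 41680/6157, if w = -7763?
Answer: 59841291468049143/8839693771517168 ≈ 6.7696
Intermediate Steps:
(-6107/w + 20209/(-6704))/(-27587) + 41680/6157 = (-6107/(-7763) + 20209/(-6704))/(-27587) + 41680/6157 = (-6107*(-1/7763) + 20209*(-1/6704))*(-1/27587) + 41680*(1/6157) = (6107/7763 - 20209/6704)*(-1/27587) + 41680/6157 = -115941139/52043152*(-1/27587) + 41680/6157 = 115941139/1435714434224 + 41680/6157 = 59841291468049143/8839693771517168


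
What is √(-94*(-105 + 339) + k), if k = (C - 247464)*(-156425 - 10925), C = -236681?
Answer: √81021643754 ≈ 2.8464e+5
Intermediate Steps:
k = 81021665750 (k = (-236681 - 247464)*(-156425 - 10925) = -484145*(-167350) = 81021665750)
√(-94*(-105 + 339) + k) = √(-94*(-105 + 339) + 81021665750) = √(-94*234 + 81021665750) = √(-21996 + 81021665750) = √81021643754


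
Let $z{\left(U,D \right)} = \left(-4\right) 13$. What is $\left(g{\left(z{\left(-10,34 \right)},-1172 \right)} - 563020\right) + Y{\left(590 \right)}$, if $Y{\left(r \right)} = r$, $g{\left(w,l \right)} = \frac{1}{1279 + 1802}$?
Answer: $- \frac{1732846829}{3081} \approx -5.6243 \cdot 10^{5}$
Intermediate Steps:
$z{\left(U,D \right)} = -52$
$g{\left(w,l \right)} = \frac{1}{3081}$
$\left(g{\left(z{\left(-10,34 \right)},-1172 \right)} - 563020\right) + Y{\left(590 \right)} = \left(\frac{1}{3081} - 563020\right) + 590 = - \frac{1734664619}{3081} + 590 = - \frac{1732846829}{3081}$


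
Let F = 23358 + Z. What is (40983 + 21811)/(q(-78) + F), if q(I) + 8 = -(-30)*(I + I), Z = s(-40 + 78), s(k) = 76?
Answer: 31397/9373 ≈ 3.3497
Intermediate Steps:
Z = 76
q(I) = -8 + 60*I (q(I) = -8 - (-30)*(I + I) = -8 - (-30)*2*I = -8 - (-60)*I = -8 + 60*I)
F = 23434 (F = 23358 + 76 = 23434)
(40983 + 21811)/(q(-78) + F) = (40983 + 21811)/((-8 + 60*(-78)) + 23434) = 62794/((-8 - 4680) + 23434) = 62794/(-4688 + 23434) = 62794/18746 = 62794*(1/18746) = 31397/9373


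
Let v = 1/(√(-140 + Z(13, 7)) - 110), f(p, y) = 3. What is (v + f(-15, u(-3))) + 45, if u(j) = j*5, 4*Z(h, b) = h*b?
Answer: 2345272/48869 - 2*I*√469/48869 ≈ 47.991 - 0.0008863*I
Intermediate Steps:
Z(h, b) = b*h/4 (Z(h, b) = (h*b)/4 = (b*h)/4 = b*h/4)
u(j) = 5*j
v = 1/(-110 + I*√469/2) (v = 1/(√(-140 + (¼)*7*13) - 110) = 1/(√(-140 + 91/4) - 110) = 1/(√(-469/4) - 110) = 1/(I*√469/2 - 110) = 1/(-110 + I*√469/2) ≈ -0.0090037 - 0.0008863*I)
(v + f(-15, u(-3))) + 45 = ((-440/48869 - 2*I*√469/48869) + 3) + 45 = (146167/48869 - 2*I*√469/48869) + 45 = 2345272/48869 - 2*I*√469/48869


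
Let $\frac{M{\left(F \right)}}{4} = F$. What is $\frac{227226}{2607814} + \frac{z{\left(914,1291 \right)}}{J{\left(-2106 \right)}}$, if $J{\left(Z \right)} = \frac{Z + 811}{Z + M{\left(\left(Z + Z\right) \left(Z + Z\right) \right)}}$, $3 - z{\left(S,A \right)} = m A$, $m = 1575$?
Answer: $\frac{37627607024055337803}{337711913} \approx 1.1142 \cdot 10^{11}$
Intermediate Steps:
$M{\left(F \right)} = 4 F$
$z{\left(S,A \right)} = 3 - 1575 A$
$J{\left(Z \right)} = \frac{811 + Z}{Z + 16 Z^{2}}$ ($J{\left(Z \right)} = \frac{Z + 811}{Z + 4 \left(Z + Z\right) \left(Z + Z\right)} = \frac{811 + Z}{Z + 4 \cdot 2 Z 2 Z} = \frac{811 + Z}{Z + 4 \cdot 4 Z^{2}} = \frac{811 + Z}{Z + 16 Z^{2}}$)
$\frac{227226}{2607814} + \frac{z{\left(914,1291 \right)}}{J{\left(-2106 \right)}} = \frac{227226}{2607814} + \frac{3 - 2033325}{\frac{1}{-2106} \frac{1}{1 + 16 \left(-2106\right)} \left(811 - 2106\right)} = 227226 \cdot \frac{1}{2607814} + \frac{3 - 2033325}{\left(- \frac{1}{2106}\right) \frac{1}{1 - 33696} \left(-1295\right)} = \frac{113613}{1303907} - \frac{2033322}{\left(- \frac{1}{2106}\right) \frac{1}{-33695} \left(-1295\right)} = \frac{113613}{1303907} - \frac{2033322}{\left(- \frac{1}{2106}\right) \left(- \frac{1}{33695}\right) \left(-1295\right)} = \frac{113613}{1303907} - \frac{2033322}{- \frac{259}{14192334}} = \frac{113613}{1303907} - - \frac{28857584953548}{259} = \frac{113613}{1303907} + \frac{28857584953548}{259} = \frac{37627607024055337803}{337711913}$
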